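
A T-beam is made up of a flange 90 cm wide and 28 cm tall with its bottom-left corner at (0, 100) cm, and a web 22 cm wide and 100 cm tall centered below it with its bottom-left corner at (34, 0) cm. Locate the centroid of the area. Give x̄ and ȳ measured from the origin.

x̄ = 45.00 cm, ȳ = 84.17 cm

Part | A | x̄ᵢ | ȳᵢ | A·x̄ᵢ | A·ȳᵢ
web | 2200.00 | 45.00 | 50.00 | 99000.00 | 110000.00
flange | 2520.00 | 45.00 | 114.00 | 113400.00 | 287280.00
Σ | 4720.00 |  |  | 212400.00 | 397280.00
x̄ = 212400.00 / 4720.00 = 45.00 cm
ȳ = 397280.00 / 4720.00 = 84.17 cm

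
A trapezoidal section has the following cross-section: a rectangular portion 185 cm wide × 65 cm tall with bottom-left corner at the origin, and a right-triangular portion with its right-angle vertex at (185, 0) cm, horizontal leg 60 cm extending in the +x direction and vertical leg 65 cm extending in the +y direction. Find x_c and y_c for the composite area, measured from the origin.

x_c = 108.20 cm, y_c = 30.99 cm

rectangular portion: A = 185 × 65 = 12025.00, centroid at (92.50, 32.50).
triangular portion: A = ½·60·65 = 1950.00, centroid at (205.00, 21.67).
ΣA = 13975.00 cm², ΣAx_c = 1512062.50 cm³, ΣAy_c = 433062.50 cm³.
x_c = 1512062.50/13975.00 = 108.20 cm; y_c = 433062.50/13975.00 = 30.99 cm.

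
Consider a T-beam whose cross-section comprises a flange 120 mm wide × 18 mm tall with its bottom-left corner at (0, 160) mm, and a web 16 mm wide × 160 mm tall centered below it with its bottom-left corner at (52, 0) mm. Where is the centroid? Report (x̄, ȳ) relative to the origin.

Part | A | x̄ᵢ | ȳᵢ | A·x̄ᵢ | A·ȳᵢ
web | 2560.00 | 60.00 | 80.00 | 153600.00 | 204800.00
flange | 2160.00 | 60.00 | 169.00 | 129600.00 | 365040.00
Σ | 4720.00 |  |  | 283200.00 | 569840.00
x̄ = 283200.00 / 4720.00 = 60.00 mm
ȳ = 569840.00 / 4720.00 = 120.73 mm

x̄ = 60.00 mm, ȳ = 120.73 mm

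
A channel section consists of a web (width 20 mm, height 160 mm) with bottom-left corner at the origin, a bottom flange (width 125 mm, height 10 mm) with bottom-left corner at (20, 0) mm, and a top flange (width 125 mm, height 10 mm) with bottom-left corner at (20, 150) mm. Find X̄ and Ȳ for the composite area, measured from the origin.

X̄ = 41.80 mm, Ȳ = 80.00 mm

web: A = 20 × 160 = 3200.00, centroid at (10.00, 80.00).
bottom flange: A = 125 × 10 = 1250.00, centroid at (82.50, 5.00).
top flange: A = 125 × 10 = 1250.00, centroid at (82.50, 155.00).
ΣA = 5700.00 mm²
ΣAX̄ = (3200.00)(10.00) + (1250.00)(82.50) + (1250.00)(82.50) = 238250.00 mm³
ΣAȲ = (3200.00)(80.00) + (1250.00)(5.00) + (1250.00)(155.00) = 456000.00 mm³
X̄ = 238250.00 / 5700.00 = 41.80 mm
Ȳ = 456000.00 / 5700.00 = 80.00 mm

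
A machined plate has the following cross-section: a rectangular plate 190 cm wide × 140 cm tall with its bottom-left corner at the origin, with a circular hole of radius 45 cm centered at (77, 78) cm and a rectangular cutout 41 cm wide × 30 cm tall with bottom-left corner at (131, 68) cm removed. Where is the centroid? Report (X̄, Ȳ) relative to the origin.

X̄ = 97.37 cm, Ȳ = 66.48 cm

plate: A = 190 × 140 = 26600.00, centroid at (95.00, 70.00).
hole 1: A = −π·45² = -6361.73, centroid at (77.00, 78.00).
hole 2: A = −(41 × 30) = -1230.00, centroid at (151.50, 83.00).
ΣA = 19008.27 cm², ΣAX̄ = 1850802.17 cm³, ΣAȲ = 1263695.44 cm³.
X̄ = 1850802.17/19008.27 = 97.37 cm; Ȳ = 1263695.44/19008.27 = 66.48 cm.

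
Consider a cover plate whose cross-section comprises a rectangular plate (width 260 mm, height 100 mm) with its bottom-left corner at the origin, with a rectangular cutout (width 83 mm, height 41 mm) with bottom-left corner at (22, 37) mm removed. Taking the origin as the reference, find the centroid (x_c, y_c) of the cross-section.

x_c = 140.01 mm, y_c = 48.87 mm

plate: A = 260 × 100 = 26000.00, centroid at (130.00, 50.00).
hole: A = −(83 × 41) = -3403.00, centroid at (63.50, 57.50).
ΣA = 22597.00 mm²
ΣAx_c = (26000.00)(130.00) + (-3403.00)(63.50) = 3163909.50 mm³
ΣAy_c = (26000.00)(50.00) + (-3403.00)(57.50) = 1104327.50 mm³
x_c = 3163909.50 / 22597.00 = 140.01 mm
y_c = 1104327.50 / 22597.00 = 48.87 mm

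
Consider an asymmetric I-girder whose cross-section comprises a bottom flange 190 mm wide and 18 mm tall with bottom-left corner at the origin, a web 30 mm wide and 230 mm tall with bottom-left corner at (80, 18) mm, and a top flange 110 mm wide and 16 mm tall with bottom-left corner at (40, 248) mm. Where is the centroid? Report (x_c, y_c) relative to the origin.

Part | A | x̄ᵢ | ȳᵢ | A·x̄ᵢ | A·ȳᵢ
bottom flange | 3420.00 | 95.00 | 9.00 | 324900.00 | 30780.00
web | 6900.00 | 95.00 | 133.00 | 655500.00 | 917700.00
top flange | 1760.00 | 95.00 | 256.00 | 167200.00 | 450560.00
Σ | 12080.00 |  |  | 1147600.00 | 1399040.00
x_c = 1147600.00 / 12080.00 = 95.00 mm
y_c = 1399040.00 / 12080.00 = 115.81 mm

x_c = 95.00 mm, y_c = 115.81 mm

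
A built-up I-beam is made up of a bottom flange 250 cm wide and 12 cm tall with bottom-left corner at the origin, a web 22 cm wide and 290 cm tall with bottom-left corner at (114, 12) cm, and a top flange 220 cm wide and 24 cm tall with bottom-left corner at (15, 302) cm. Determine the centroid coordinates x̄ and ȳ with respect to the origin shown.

x̄ = 125.00 cm, ȳ = 182.65 cm

bottom flange: A = 250 × 12 = 3000.00, centroid at (125.00, 6.00).
web: A = 22 × 290 = 6380.00, centroid at (125.00, 157.00).
top flange: A = 220 × 24 = 5280.00, centroid at (125.00, 314.00).
ΣA = 14660.00 cm², ΣAx̄ = 1832500.00 cm³, ΣAȳ = 2677580.00 cm³.
x̄ = 1832500.00/14660.00 = 125.00 cm; ȳ = 2677580.00/14660.00 = 182.65 cm.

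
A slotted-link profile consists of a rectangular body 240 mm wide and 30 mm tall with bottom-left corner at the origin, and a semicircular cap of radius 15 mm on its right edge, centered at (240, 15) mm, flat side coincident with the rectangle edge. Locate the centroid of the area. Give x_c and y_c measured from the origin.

x_c = 125.91 mm, y_c = 15.00 mm

Part | A | x̄ᵢ | ȳᵢ | A·x̄ᵢ | A·ȳᵢ
rectangular body | 7200.00 | 120.00 | 15.00 | 864000.00 | 108000.00
semicircular end | 353.43 | 246.37 | 15.00 | 87073.00 | 5301.44
Σ | 7553.43 |  |  | 951073.00 | 113301.44
x_c = 951073.00 / 7553.43 = 125.91 mm
y_c = 113301.44 / 7553.43 = 15.00 mm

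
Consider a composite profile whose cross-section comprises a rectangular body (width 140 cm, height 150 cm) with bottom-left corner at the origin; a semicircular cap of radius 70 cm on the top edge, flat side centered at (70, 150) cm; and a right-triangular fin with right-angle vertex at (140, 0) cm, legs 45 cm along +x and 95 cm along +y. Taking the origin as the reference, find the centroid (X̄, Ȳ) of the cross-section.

rectangular body: A = 140 × 150 = 21000.00, centroid at (70.00, 75.00).
semicircular top: A = ½π·70² = 7696.90, centroid at (70.00, 179.71).
triangular fin: A = ½·45·95 = 2137.50, centroid at (155.00, 31.67).
ΣA = 30834.40 cm²
ΣAX̄ = (21000.00)(70.00) + (7696.90)(70.00) + (2137.50)(155.00) = 2340095.64 cm³
ΣAȲ = (21000.00)(75.00) + (7696.90)(179.71) + (2137.50)(31.67) = 3025889.47 cm³
X̄ = 2340095.64 / 30834.40 = 75.89 cm
Ȳ = 3025889.47 / 30834.40 = 98.13 cm

X̄ = 75.89 cm, Ȳ = 98.13 cm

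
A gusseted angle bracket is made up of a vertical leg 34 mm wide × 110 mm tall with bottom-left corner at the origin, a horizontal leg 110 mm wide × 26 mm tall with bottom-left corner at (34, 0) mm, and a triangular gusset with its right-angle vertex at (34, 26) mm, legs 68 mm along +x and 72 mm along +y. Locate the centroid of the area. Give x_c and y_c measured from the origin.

x_c = 50.49 mm, y_c = 40.37 mm

vertical leg: A = 34 × 110 = 3740.00, centroid at (17.00, 55.00).
horizontal leg: A = 110 × 26 = 2860.00, centroid at (89.00, 13.00).
gusset: A = ½·68·72 = 2448.00, centroid at (56.67, 50.00).
ΣA = 9048.00 mm²
ΣAx_c = (3740.00)(17.00) + (2860.00)(89.00) + (2448.00)(56.67) = 456840.00 mm³
ΣAy_c = (3740.00)(55.00) + (2860.00)(13.00) + (2448.00)(50.00) = 365280.00 mm³
x_c = 456840.00 / 9048.00 = 50.49 mm
y_c = 365280.00 / 9048.00 = 40.37 mm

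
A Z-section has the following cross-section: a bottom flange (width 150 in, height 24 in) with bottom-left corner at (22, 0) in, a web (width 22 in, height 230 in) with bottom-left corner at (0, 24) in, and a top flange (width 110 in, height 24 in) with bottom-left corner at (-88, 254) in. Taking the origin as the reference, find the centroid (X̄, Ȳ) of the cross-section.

Part | A | x̄ᵢ | ȳᵢ | A·x̄ᵢ | A·ȳᵢ
bottom flange | 3600.00 | 97.00 | 12.00 | 349200.00 | 43200.00
web | 5060.00 | 11.00 | 139.00 | 55660.00 | 703340.00
top flange | 2640.00 | -33.00 | 266.00 | -87120.00 | 702240.00
Σ | 11300.00 |  |  | 317740.00 | 1448780.00
X̄ = 317740.00 / 11300.00 = 28.12 in
Ȳ = 1448780.00 / 11300.00 = 128.21 in

X̄ = 28.12 in, Ȳ = 128.21 in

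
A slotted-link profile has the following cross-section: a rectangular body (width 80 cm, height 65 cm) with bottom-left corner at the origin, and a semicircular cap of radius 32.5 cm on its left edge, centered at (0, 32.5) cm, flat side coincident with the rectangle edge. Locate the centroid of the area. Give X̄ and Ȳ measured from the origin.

X̄ = 26.99 cm, Ȳ = 32.50 cm

rectangular body: A = 80 × 65 = 5200.00, centroid at (40.00, 32.50).
semicircular end: A = ½π·32.5² = 1659.15, centroid at (-13.79, 32.50).
ΣA = 6859.15 cm², ΣAX̄ = 185114.58 cm³, ΣAȲ = 222922.49 cm³.
X̄ = 185114.58/6859.15 = 26.99 cm; Ȳ = 222922.49/6859.15 = 32.50 cm.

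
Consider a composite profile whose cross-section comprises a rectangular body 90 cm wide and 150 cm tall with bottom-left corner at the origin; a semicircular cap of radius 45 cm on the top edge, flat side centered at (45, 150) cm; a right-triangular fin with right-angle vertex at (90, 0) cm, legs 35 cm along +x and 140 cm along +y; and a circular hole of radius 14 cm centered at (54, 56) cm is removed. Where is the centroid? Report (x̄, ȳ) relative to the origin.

x̄ = 52.20 cm, ȳ = 88.05 cm

rectangular body: A = 90 × 150 = 13500.00, centroid at (45.00, 75.00).
semicircular top: A = ½π·45² = 3180.86, centroid at (45.00, 169.10).
triangular fin: A = ½·35·140 = 2450.00, centroid at (101.67, 46.67).
hole: A = −π·14² = -615.75, centroid at (54.00, 56.00).
ΣA = 18515.11 cm²
ΣAx̄ = (13500.00)(45.00) + (3180.86)(45.00) + (2450.00)(101.67) + (-615.75)(54.00) = 966471.53 cm³
ΣAȳ = (13500.00)(75.00) + (3180.86)(169.10) + (2450.00)(46.67) + (-615.75)(56.00) = 1630230.60 cm³
x̄ = 966471.53 / 18515.11 = 52.20 cm
ȳ = 1630230.60 / 18515.11 = 88.05 cm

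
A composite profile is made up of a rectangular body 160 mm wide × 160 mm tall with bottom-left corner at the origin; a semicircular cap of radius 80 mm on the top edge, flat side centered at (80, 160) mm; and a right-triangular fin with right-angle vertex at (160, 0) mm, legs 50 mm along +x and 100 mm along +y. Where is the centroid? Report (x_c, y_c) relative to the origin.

rectangular body: A = 160 × 160 = 25600.00, centroid at (80.00, 80.00).
semicircular top: A = ½π·80² = 10053.10, centroid at (80.00, 193.95).
triangular fin: A = ½·50·100 = 2500.00, centroid at (176.67, 33.33).
ΣA = 38153.10 mm², ΣAx_c = 3293914.39 mm³, ΣAy_c = 4081162.11 mm³.
x_c = 3293914.39/38153.10 = 86.33 mm; y_c = 4081162.11/38153.10 = 106.97 mm.

x_c = 86.33 mm, y_c = 106.97 mm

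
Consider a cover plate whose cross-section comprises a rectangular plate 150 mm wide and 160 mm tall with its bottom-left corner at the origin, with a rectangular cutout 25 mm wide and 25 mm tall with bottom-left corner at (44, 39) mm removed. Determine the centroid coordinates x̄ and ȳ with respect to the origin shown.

plate: A = 150 × 160 = 24000.00, centroid at (75.00, 80.00).
hole: A = −(25 × 25) = -625.00, centroid at (56.50, 51.50).
ΣA = 23375.00 mm²
ΣAx̄ = (24000.00)(75.00) + (-625.00)(56.50) = 1764687.50 mm³
ΣAȳ = (24000.00)(80.00) + (-625.00)(51.50) = 1887812.50 mm³
x̄ = 1764687.50 / 23375.00 = 75.49 mm
ȳ = 1887812.50 / 23375.00 = 80.76 mm

x̄ = 75.49 mm, ȳ = 80.76 mm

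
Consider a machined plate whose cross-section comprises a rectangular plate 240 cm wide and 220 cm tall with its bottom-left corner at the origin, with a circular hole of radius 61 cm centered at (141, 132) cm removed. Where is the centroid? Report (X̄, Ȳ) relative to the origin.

X̄ = 114.03 cm, Ȳ = 103.74 cm

Part | A | x̄ᵢ | ȳᵢ | A·x̄ᵢ | A·ȳᵢ
plate | 52800.00 | 120.00 | 110.00 | 6336000.00 | 5808000.00
hole | -11689.87 | 141.00 | 132.00 | -1648271.14 | -1543062.35
Σ | 41110.13 |  |  | 4687728.86 | 4264937.65
X̄ = 4687728.86 / 41110.13 = 114.03 cm
Ȳ = 4264937.65 / 41110.13 = 103.74 cm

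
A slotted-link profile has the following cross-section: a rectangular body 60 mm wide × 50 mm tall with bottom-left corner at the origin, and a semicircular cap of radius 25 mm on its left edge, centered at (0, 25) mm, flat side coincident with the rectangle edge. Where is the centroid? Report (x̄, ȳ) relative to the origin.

Part | A | x̄ᵢ | ȳᵢ | A·x̄ᵢ | A·ȳᵢ
rectangular body | 3000.00 | 30.00 | 25.00 | 90000.00 | 75000.00
semicircular end | 981.75 | -10.61 | 25.00 | -10416.67 | 24543.69
Σ | 3981.75 |  |  | 79583.33 | 99543.69
x̄ = 79583.33 / 3981.75 = 19.99 mm
ȳ = 99543.69 / 3981.75 = 25.00 mm

x̄ = 19.99 mm, ȳ = 25.00 mm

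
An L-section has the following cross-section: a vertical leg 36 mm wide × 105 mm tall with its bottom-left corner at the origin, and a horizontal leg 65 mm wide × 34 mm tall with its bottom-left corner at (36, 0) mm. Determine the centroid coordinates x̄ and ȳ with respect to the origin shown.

Part | A | x̄ᵢ | ȳᵢ | A·x̄ᵢ | A·ȳᵢ
vertical leg | 3780.00 | 18.00 | 52.50 | 68040.00 | 198450.00
horizontal leg | 2210.00 | 68.50 | 17.00 | 151385.00 | 37570.00
Σ | 5990.00 |  |  | 219425.00 | 236020.00
x̄ = 219425.00 / 5990.00 = 36.63 mm
ȳ = 236020.00 / 5990.00 = 39.40 mm

x̄ = 36.63 mm, ȳ = 39.40 mm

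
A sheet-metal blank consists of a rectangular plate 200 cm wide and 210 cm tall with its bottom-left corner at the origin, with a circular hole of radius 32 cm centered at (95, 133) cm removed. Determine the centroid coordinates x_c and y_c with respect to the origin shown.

plate: A = 200 × 210 = 42000.00, centroid at (100.00, 105.00).
hole: A = −π·32² = -3216.99, centroid at (95.00, 133.00).
ΣA = 38783.01 cm², ΣAx_c = 3894385.87 cm³, ΣAy_c = 3982140.21 cm³.
x_c = 3894385.87/38783.01 = 100.41 cm; y_c = 3982140.21/38783.01 = 102.68 cm.

x_c = 100.41 cm, y_c = 102.68 cm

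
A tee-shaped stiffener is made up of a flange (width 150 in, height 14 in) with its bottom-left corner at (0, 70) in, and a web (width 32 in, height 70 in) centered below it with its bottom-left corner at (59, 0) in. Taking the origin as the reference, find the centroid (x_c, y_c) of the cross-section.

x_c = 75.00 in, y_c = 55.32 in

Part | A | x̄ᵢ | ȳᵢ | A·x̄ᵢ | A·ȳᵢ
web | 2240.00 | 75.00 | 35.00 | 168000.00 | 78400.00
flange | 2100.00 | 75.00 | 77.00 | 157500.00 | 161700.00
Σ | 4340.00 |  |  | 325500.00 | 240100.00
x_c = 325500.00 / 4340.00 = 75.00 in
y_c = 240100.00 / 4340.00 = 55.32 in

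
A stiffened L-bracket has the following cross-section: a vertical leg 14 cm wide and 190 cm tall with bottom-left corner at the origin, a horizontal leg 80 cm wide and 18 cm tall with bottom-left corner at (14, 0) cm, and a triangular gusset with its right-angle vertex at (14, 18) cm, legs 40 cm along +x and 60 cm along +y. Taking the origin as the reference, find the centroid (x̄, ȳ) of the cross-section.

Part | A | x̄ᵢ | ȳᵢ | A·x̄ᵢ | A·ȳᵢ
vertical leg | 2660.00 | 7.00 | 95.00 | 18620.00 | 252700.00
horizontal leg | 1440.00 | 54.00 | 9.00 | 77760.00 | 12960.00
gusset | 1200.00 | 27.33 | 38.00 | 32800.00 | 45600.00
Σ | 5300.00 |  |  | 129180.00 | 311260.00
x̄ = 129180.00 / 5300.00 = 24.37 cm
ȳ = 311260.00 / 5300.00 = 58.73 cm

x̄ = 24.37 cm, ȳ = 58.73 cm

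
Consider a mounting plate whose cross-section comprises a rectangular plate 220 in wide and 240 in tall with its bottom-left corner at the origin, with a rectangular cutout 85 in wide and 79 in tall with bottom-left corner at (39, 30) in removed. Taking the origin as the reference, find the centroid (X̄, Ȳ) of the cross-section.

X̄ = 114.15 in, Ȳ = 127.36 in

Part | A | x̄ᵢ | ȳᵢ | A·x̄ᵢ | A·ȳᵢ
plate | 52800.00 | 110.00 | 120.00 | 5808000.00 | 6336000.00
hole | -6715.00 | 81.50 | 69.50 | -547272.50 | -466692.50
Σ | 46085.00 |  |  | 5260727.50 | 5869307.50
X̄ = 5260727.50 / 46085.00 = 114.15 in
Ȳ = 5869307.50 / 46085.00 = 127.36 in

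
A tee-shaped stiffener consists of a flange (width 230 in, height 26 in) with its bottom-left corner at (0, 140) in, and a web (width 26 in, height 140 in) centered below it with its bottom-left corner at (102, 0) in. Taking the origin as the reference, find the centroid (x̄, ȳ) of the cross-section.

web: A = 26 × 140 = 3640.00, centroid at (115.00, 70.00).
flange: A = 230 × 26 = 5980.00, centroid at (115.00, 153.00).
ΣA = 9620.00 in²
ΣAx̄ = (3640.00)(115.00) + (5980.00)(115.00) = 1106300.00 in³
ΣAȳ = (3640.00)(70.00) + (5980.00)(153.00) = 1169740.00 in³
x̄ = 1106300.00 / 9620.00 = 115.00 in
ȳ = 1169740.00 / 9620.00 = 121.59 in

x̄ = 115.00 in, ȳ = 121.59 in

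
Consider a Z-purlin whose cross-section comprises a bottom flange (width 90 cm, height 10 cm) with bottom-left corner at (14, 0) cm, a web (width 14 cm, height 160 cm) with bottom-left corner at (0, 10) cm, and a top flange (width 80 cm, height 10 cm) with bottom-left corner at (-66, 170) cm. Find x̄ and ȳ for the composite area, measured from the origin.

Part | A | x̄ᵢ | ȳᵢ | A·x̄ᵢ | A·ȳᵢ
bottom flange | 900.00 | 59.00 | 5.00 | 53100.00 | 4500.00
web | 2240.00 | 7.00 | 90.00 | 15680.00 | 201600.00
top flange | 800.00 | -26.00 | 175.00 | -20800.00 | 140000.00
Σ | 3940.00 |  |  | 47980.00 | 346100.00
x̄ = 47980.00 / 3940.00 = 12.18 cm
ȳ = 346100.00 / 3940.00 = 87.84 cm

x̄ = 12.18 cm, ȳ = 87.84 cm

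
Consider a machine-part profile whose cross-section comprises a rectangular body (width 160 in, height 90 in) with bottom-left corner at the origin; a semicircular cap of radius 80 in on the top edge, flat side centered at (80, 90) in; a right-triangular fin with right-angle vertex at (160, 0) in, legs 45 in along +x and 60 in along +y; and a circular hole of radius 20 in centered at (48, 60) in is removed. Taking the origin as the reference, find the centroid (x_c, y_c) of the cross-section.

Part | A | x̄ᵢ | ȳᵢ | A·x̄ᵢ | A·ȳᵢ
rectangular body | 14400.00 | 80.00 | 45.00 | 1152000.00 | 648000.00
semicircular top | 10053.10 | 80.00 | 123.95 | 804247.72 | 1246112.02
triangular fin | 1350.00 | 175.00 | 20.00 | 236250.00 | 27000.00
hole | -1256.64 | 48.00 | 60.00 | -60318.58 | -75398.22
Σ | 24546.46 |  |  | 2132179.14 | 1845713.79
x_c = 2132179.14 / 24546.46 = 86.86 in
y_c = 1845713.79 / 24546.46 = 75.19 in

x_c = 86.86 in, y_c = 75.19 in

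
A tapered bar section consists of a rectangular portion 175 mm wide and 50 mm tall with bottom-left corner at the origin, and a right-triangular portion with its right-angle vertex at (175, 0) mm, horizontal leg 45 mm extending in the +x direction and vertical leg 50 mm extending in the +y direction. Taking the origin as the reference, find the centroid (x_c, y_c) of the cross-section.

x_c = 99.18 mm, y_c = 24.05 mm

rectangular portion: A = 175 × 50 = 8750.00, centroid at (87.50, 25.00).
triangular portion: A = ½·45·50 = 1125.00, centroid at (190.00, 16.67).
ΣA = 9875.00 mm²
ΣAx_c = (8750.00)(87.50) + (1125.00)(190.00) = 979375.00 mm³
ΣAy_c = (8750.00)(25.00) + (1125.00)(16.67) = 237500.00 mm³
x_c = 979375.00 / 9875.00 = 99.18 mm
y_c = 237500.00 / 9875.00 = 24.05 mm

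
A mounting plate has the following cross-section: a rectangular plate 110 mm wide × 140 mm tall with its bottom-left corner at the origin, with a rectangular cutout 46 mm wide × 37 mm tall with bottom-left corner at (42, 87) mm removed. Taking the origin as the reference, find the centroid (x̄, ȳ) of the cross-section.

x̄ = 53.76 mm, ȳ = 65.59 mm

plate: A = 110 × 140 = 15400.00, centroid at (55.00, 70.00).
hole: A = −(46 × 37) = -1702.00, centroid at (65.00, 105.50).
ΣA = 13698.00 mm²
ΣAx̄ = (15400.00)(55.00) + (-1702.00)(65.00) = 736370.00 mm³
ΣAȳ = (15400.00)(70.00) + (-1702.00)(105.50) = 898439.00 mm³
x̄ = 736370.00 / 13698.00 = 53.76 mm
ȳ = 898439.00 / 13698.00 = 65.59 mm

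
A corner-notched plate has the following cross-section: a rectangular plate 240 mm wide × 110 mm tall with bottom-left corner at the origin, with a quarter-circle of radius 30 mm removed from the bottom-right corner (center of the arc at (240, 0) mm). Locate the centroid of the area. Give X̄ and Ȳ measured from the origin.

X̄ = 117.05 mm, Ȳ = 56.16 mm

Part | A | x̄ᵢ | ȳᵢ | A·x̄ᵢ | A·ȳᵢ
plate | 26400.00 | 120.00 | 55.00 | 3168000.00 | 1452000.00
removed quarter-circle | -706.86 | 227.27 | 12.73 | -160646.00 | -9000.00
Σ | 25693.14 |  |  | 3007354.00 | 1443000.00
X̄ = 3007354.00 / 25693.14 = 117.05 mm
Ȳ = 1443000.00 / 25693.14 = 56.16 mm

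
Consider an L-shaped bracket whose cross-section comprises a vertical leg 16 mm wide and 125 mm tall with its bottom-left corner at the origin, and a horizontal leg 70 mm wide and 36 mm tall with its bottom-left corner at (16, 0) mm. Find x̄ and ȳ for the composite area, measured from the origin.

x̄ = 31.97 mm, ȳ = 37.69 mm

Part | A | x̄ᵢ | ȳᵢ | A·x̄ᵢ | A·ȳᵢ
vertical leg | 2000.00 | 8.00 | 62.50 | 16000.00 | 125000.00
horizontal leg | 2520.00 | 51.00 | 18.00 | 128520.00 | 45360.00
Σ | 4520.00 |  |  | 144520.00 | 170360.00
x̄ = 144520.00 / 4520.00 = 31.97 mm
ȳ = 170360.00 / 4520.00 = 37.69 mm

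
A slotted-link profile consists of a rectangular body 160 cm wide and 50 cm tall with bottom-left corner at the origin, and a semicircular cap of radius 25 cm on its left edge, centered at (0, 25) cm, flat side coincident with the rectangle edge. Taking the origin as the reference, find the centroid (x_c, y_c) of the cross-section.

Part | A | x̄ᵢ | ȳᵢ | A·x̄ᵢ | A·ȳᵢ
rectangular body | 8000.00 | 80.00 | 25.00 | 640000.00 | 200000.00
semicircular end | 981.75 | -10.61 | 25.00 | -10416.67 | 24543.69
Σ | 8981.75 |  |  | 629583.33 | 224543.69
x_c = 629583.33 / 8981.75 = 70.10 cm
y_c = 224543.69 / 8981.75 = 25.00 cm

x_c = 70.10 cm, y_c = 25.00 cm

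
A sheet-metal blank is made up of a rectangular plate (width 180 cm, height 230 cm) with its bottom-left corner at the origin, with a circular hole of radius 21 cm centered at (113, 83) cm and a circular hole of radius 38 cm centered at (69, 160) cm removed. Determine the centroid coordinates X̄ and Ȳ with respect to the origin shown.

plate: A = 180 × 230 = 41400.00, centroid at (90.00, 115.00).
hole 1: A = −π·21² = -1385.44, centroid at (113.00, 83.00).
hole 2: A = −π·38² = -4536.46, centroid at (69.00, 160.00).
ΣA = 35478.10 cm²
ΣAX̄ = (41400.00)(90.00) + (-1385.44)(113.00) + (-4536.46)(69.00) = 3256429.29 cm³
ΣAȲ = (41400.00)(115.00) + (-1385.44)(83.00) + (-4536.46)(160.00) = 3920174.72 cm³
X̄ = 3256429.29 / 35478.10 = 91.79 cm
Ȳ = 3920174.72 / 35478.10 = 110.50 cm

X̄ = 91.79 cm, Ȳ = 110.50 cm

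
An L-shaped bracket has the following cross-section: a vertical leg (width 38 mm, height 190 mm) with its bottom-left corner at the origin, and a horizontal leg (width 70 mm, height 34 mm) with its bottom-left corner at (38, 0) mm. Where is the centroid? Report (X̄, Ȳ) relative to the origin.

Part | A | x̄ᵢ | ȳᵢ | A·x̄ᵢ | A·ȳᵢ
vertical leg | 7220.00 | 19.00 | 95.00 | 137180.00 | 685900.00
horizontal leg | 2380.00 | 73.00 | 17.00 | 173740.00 | 40460.00
Σ | 9600.00 |  |  | 310920.00 | 726360.00
X̄ = 310920.00 / 9600.00 = 32.39 mm
Ȳ = 726360.00 / 9600.00 = 75.66 mm

X̄ = 32.39 mm, Ȳ = 75.66 mm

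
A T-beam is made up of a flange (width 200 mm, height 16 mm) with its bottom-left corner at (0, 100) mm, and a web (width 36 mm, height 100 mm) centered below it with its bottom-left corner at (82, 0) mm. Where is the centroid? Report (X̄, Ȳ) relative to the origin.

web: A = 36 × 100 = 3600.00, centroid at (100.00, 50.00).
flange: A = 200 × 16 = 3200.00, centroid at (100.00, 108.00).
ΣA = 6800.00 mm²
ΣAX̄ = (3600.00)(100.00) + (3200.00)(100.00) = 680000.00 mm³
ΣAȲ = (3600.00)(50.00) + (3200.00)(108.00) = 525600.00 mm³
X̄ = 680000.00 / 6800.00 = 100.00 mm
Ȳ = 525600.00 / 6800.00 = 77.29 mm

X̄ = 100.00 mm, Ȳ = 77.29 mm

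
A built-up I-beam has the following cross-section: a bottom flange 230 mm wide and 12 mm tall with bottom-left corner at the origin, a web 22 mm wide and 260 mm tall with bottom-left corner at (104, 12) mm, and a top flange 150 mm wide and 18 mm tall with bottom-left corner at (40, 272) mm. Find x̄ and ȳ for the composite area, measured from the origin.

bottom flange: A = 230 × 12 = 2760.00, centroid at (115.00, 6.00).
web: A = 22 × 260 = 5720.00, centroid at (115.00, 142.00).
top flange: A = 150 × 18 = 2700.00, centroid at (115.00, 281.00).
ΣA = 11180.00 mm², ΣAx̄ = 1285700.00 mm³, ΣAȳ = 1587500.00 mm³.
x̄ = 1285700.00/11180.00 = 115.00 mm; ȳ = 1587500.00/11180.00 = 141.99 mm.

x̄ = 115.00 mm, ȳ = 141.99 mm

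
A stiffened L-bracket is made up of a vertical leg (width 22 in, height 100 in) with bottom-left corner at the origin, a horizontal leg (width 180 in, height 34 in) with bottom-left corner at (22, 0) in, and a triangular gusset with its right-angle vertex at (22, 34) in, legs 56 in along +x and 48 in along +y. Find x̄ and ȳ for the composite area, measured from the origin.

x̄ = 79.09 in, ȳ = 29.10 in

vertical leg: A = 22 × 100 = 2200.00, centroid at (11.00, 50.00).
horizontal leg: A = 180 × 34 = 6120.00, centroid at (112.00, 17.00).
gusset: A = ½·56·48 = 1344.00, centroid at (40.67, 50.00).
ΣA = 9664.00 in²
ΣAx̄ = (2200.00)(11.00) + (6120.00)(112.00) + (1344.00)(40.67) = 764296.00 in³
ΣAȳ = (2200.00)(50.00) + (6120.00)(17.00) + (1344.00)(50.00) = 281240.00 in³
x̄ = 764296.00 / 9664.00 = 79.09 in
ȳ = 281240.00 / 9664.00 = 29.10 in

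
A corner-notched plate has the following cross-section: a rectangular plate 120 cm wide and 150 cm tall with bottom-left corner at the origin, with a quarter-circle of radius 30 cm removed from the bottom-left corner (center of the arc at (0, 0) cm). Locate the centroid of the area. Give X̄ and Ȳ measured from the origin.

plate: A = 120 × 150 = 18000.00, centroid at (60.00, 75.00).
removed quarter-circle: A = −¼π·30² = -706.86, centroid at (12.73, 12.73).
ΣA = 17293.14 cm²
ΣAX̄ = (18000.00)(60.00) + (-706.86)(12.73) = 1071000.00 cm³
ΣAȲ = (18000.00)(75.00) + (-706.86)(12.73) = 1341000.00 cm³
X̄ = 1071000.00 / 17293.14 = 61.93 cm
Ȳ = 1341000.00 / 17293.14 = 77.55 cm

X̄ = 61.93 cm, Ȳ = 77.55 cm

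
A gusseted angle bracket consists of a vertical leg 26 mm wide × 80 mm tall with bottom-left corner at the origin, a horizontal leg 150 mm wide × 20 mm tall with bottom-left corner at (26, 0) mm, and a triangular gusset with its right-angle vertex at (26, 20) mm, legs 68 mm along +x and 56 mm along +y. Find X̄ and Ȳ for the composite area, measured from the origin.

X̄ = 60.52 mm, Ȳ = 26.75 mm

vertical leg: A = 26 × 80 = 2080.00, centroid at (13.00, 40.00).
horizontal leg: A = 150 × 20 = 3000.00, centroid at (101.00, 10.00).
gusset: A = ½·68·56 = 1904.00, centroid at (48.67, 38.67).
ΣA = 6984.00 mm²
ΣAX̄ = (2080.00)(13.00) + (3000.00)(101.00) + (1904.00)(48.67) = 422701.33 mm³
ΣAȲ = (2080.00)(40.00) + (3000.00)(10.00) + (1904.00)(38.67) = 186821.33 mm³
X̄ = 422701.33 / 6984.00 = 60.52 mm
Ȳ = 186821.33 / 6984.00 = 26.75 mm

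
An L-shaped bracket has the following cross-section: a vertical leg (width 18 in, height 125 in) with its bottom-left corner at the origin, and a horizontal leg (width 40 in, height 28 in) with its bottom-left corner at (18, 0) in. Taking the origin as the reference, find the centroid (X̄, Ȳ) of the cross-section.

Part | A | x̄ᵢ | ȳᵢ | A·x̄ᵢ | A·ȳᵢ
vertical leg | 2250.00 | 9.00 | 62.50 | 20250.00 | 140625.00
horizontal leg | 1120.00 | 38.00 | 14.00 | 42560.00 | 15680.00
Σ | 3370.00 |  |  | 62810.00 | 156305.00
X̄ = 62810.00 / 3370.00 = 18.64 in
Ȳ = 156305.00 / 3370.00 = 46.38 in

X̄ = 18.64 in, Ȳ = 46.38 in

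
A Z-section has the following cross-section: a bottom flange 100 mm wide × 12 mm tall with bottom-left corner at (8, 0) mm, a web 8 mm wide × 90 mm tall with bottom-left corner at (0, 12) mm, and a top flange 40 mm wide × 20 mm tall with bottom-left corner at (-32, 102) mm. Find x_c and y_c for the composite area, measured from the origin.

Part | A | x̄ᵢ | ȳᵢ | A·x̄ᵢ | A·ȳᵢ
bottom flange | 1200.00 | 58.00 | 6.00 | 69600.00 | 7200.00
web | 720.00 | 4.00 | 57.00 | 2880.00 | 41040.00
top flange | 800.00 | -12.00 | 112.00 | -9600.00 | 89600.00
Σ | 2720.00 |  |  | 62880.00 | 137840.00
x_c = 62880.00 / 2720.00 = 23.12 mm
y_c = 137840.00 / 2720.00 = 50.68 mm

x_c = 23.12 mm, y_c = 50.68 mm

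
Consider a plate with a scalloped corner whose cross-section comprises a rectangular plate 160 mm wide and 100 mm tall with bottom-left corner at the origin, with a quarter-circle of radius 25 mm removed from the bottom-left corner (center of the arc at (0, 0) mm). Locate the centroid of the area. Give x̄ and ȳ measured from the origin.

plate: A = 160 × 100 = 16000.00, centroid at (80.00, 50.00).
removed quarter-circle: A = −¼π·25² = -490.87, centroid at (10.61, 10.61).
ΣA = 15509.13 mm²
ΣAx̄ = (16000.00)(80.00) + (-490.87)(10.61) = 1274791.67 mm³
ΣAȳ = (16000.00)(50.00) + (-490.87)(10.61) = 794791.67 mm³
x̄ = 1274791.67 / 15509.13 = 82.20 mm
ȳ = 794791.67 / 15509.13 = 51.25 mm

x̄ = 82.20 mm, ȳ = 51.25 mm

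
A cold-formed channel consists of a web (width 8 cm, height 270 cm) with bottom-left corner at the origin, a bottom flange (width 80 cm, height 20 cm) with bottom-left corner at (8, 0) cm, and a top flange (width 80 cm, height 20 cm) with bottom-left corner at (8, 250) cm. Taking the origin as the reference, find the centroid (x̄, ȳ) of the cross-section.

x̄ = 30.27 cm, ȳ = 135.00 cm

web: A = 8 × 270 = 2160.00, centroid at (4.00, 135.00).
bottom flange: A = 80 × 20 = 1600.00, centroid at (48.00, 10.00).
top flange: A = 80 × 20 = 1600.00, centroid at (48.00, 260.00).
ΣA = 5360.00 cm², ΣAx̄ = 162240.00 cm³, ΣAȳ = 723600.00 cm³.
x̄ = 162240.00/5360.00 = 30.27 cm; ȳ = 723600.00/5360.00 = 135.00 cm.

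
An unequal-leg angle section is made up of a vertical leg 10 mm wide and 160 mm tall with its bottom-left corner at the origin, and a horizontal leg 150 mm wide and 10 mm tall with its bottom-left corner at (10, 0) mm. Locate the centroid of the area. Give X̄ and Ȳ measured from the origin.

vertical leg: A = 10 × 160 = 1600.00, centroid at (5.00, 80.00).
horizontal leg: A = 150 × 10 = 1500.00, centroid at (85.00, 5.00).
ΣA = 3100.00 mm²
ΣAX̄ = (1600.00)(5.00) + (1500.00)(85.00) = 135500.00 mm³
ΣAȲ = (1600.00)(80.00) + (1500.00)(5.00) = 135500.00 mm³
X̄ = 135500.00 / 3100.00 = 43.71 mm
Ȳ = 135500.00 / 3100.00 = 43.71 mm

X̄ = 43.71 mm, Ȳ = 43.71 mm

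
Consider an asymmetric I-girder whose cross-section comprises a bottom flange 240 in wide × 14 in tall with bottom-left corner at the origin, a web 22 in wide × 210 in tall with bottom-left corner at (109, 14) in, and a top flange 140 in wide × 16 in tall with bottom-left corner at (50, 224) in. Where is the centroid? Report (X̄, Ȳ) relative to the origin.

bottom flange: A = 240 × 14 = 3360.00, centroid at (120.00, 7.00).
web: A = 22 × 210 = 4620.00, centroid at (120.00, 119.00).
top flange: A = 140 × 16 = 2240.00, centroid at (120.00, 232.00).
ΣA = 10220.00 in²
ΣAX̄ = (3360.00)(120.00) + (4620.00)(120.00) + (2240.00)(120.00) = 1226400.00 in³
ΣAȲ = (3360.00)(7.00) + (4620.00)(119.00) + (2240.00)(232.00) = 1092980.00 in³
X̄ = 1226400.00 / 10220.00 = 120.00 in
Ȳ = 1092980.00 / 10220.00 = 106.95 in

X̄ = 120.00 in, Ȳ = 106.95 in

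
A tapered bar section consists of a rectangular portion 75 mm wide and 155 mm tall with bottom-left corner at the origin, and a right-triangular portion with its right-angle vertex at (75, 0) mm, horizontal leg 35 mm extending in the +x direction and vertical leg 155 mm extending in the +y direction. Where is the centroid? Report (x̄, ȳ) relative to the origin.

x̄ = 46.80 mm, ȳ = 72.61 mm

rectangular portion: A = 75 × 155 = 11625.00, centroid at (37.50, 77.50).
triangular portion: A = ½·35·155 = 2712.50, centroid at (86.67, 51.67).
ΣA = 14337.50 mm², ΣAx̄ = 671020.83 mm³, ΣAȳ = 1041083.33 mm³.
x̄ = 671020.83/14337.50 = 46.80 mm; ȳ = 1041083.33/14337.50 = 72.61 mm.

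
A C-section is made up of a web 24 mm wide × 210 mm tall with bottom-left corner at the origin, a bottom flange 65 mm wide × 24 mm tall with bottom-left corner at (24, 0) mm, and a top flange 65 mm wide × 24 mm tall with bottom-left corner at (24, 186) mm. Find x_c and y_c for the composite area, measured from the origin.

web: A = 24 × 210 = 5040.00, centroid at (12.00, 105.00).
bottom flange: A = 65 × 24 = 1560.00, centroid at (56.50, 12.00).
top flange: A = 65 × 24 = 1560.00, centroid at (56.50, 198.00).
ΣA = 8160.00 mm²
ΣAx_c = (5040.00)(12.00) + (1560.00)(56.50) + (1560.00)(56.50) = 236760.00 mm³
ΣAy_c = (5040.00)(105.00) + (1560.00)(12.00) + (1560.00)(198.00) = 856800.00 mm³
x_c = 236760.00 / 8160.00 = 29.01 mm
y_c = 856800.00 / 8160.00 = 105.00 mm

x_c = 29.01 mm, y_c = 105.00 mm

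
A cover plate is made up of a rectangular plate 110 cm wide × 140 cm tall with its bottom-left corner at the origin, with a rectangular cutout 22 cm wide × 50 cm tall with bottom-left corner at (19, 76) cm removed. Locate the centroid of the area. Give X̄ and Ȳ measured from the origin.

Part | A | x̄ᵢ | ȳᵢ | A·x̄ᵢ | A·ȳᵢ
plate | 15400.00 | 55.00 | 70.00 | 847000.00 | 1078000.00
hole | -1100.00 | 30.00 | 101.00 | -33000.00 | -111100.00
Σ | 14300.00 |  |  | 814000.00 | 966900.00
X̄ = 814000.00 / 14300.00 = 56.92 cm
Ȳ = 966900.00 / 14300.00 = 67.62 cm

X̄ = 56.92 cm, Ȳ = 67.62 cm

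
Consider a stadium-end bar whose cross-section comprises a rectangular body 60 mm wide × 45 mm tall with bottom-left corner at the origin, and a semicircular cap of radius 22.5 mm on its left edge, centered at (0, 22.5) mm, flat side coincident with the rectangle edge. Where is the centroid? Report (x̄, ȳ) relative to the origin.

rectangular body: A = 60 × 45 = 2700.00, centroid at (30.00, 22.50).
semicircular end: A = ½π·22.5² = 795.22, centroid at (-9.55, 22.50).
ΣA = 3495.22 mm²
ΣAx̄ = (2700.00)(30.00) + (795.22)(-9.55) = 73406.25 mm³
ΣAȳ = (2700.00)(22.50) + (795.22)(22.50) = 78642.35 mm³
x̄ = 73406.25 / 3495.22 = 21.00 mm
ȳ = 78642.35 / 3495.22 = 22.50 mm

x̄ = 21.00 mm, ȳ = 22.50 mm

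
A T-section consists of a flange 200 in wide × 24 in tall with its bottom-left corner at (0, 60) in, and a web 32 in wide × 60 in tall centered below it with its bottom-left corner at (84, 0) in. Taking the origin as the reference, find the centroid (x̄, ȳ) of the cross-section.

web: A = 32 × 60 = 1920.00, centroid at (100.00, 30.00).
flange: A = 200 × 24 = 4800.00, centroid at (100.00, 72.00).
ΣA = 6720.00 in², ΣAx̄ = 672000.00 in³, ΣAȳ = 403200.00 in³.
x̄ = 672000.00/6720.00 = 100.00 in; ȳ = 403200.00/6720.00 = 60.00 in.

x̄ = 100.00 in, ȳ = 60.00 in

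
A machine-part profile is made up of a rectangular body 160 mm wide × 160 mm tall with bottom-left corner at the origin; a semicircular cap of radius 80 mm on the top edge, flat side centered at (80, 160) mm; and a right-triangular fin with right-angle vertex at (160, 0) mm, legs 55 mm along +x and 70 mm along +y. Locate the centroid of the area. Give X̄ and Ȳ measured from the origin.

rectangular body: A = 160 × 160 = 25600.00, centroid at (80.00, 80.00).
semicircular top: A = ½π·80² = 10053.10, centroid at (80.00, 193.95).
triangular fin: A = ½·55·70 = 1925.00, centroid at (178.33, 23.33).
ΣA = 37578.10 mm², ΣAX̄ = 3195539.39 mm³, ΣAȲ = 4042745.44 mm³.
X̄ = 3195539.39/37578.10 = 85.04 mm; Ȳ = 4042745.44/37578.10 = 107.58 mm.

X̄ = 85.04 mm, Ȳ = 107.58 mm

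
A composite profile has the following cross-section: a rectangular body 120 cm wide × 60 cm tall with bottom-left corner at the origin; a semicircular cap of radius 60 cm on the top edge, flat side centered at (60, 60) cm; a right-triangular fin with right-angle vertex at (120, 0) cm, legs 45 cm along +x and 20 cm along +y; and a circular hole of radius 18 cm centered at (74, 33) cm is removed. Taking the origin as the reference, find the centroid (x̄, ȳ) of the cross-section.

Part | A | x̄ᵢ | ȳᵢ | A·x̄ᵢ | A·ȳᵢ
rectangular body | 7200.00 | 60.00 | 30.00 | 432000.00 | 216000.00
semicircular top | 5654.87 | 60.00 | 85.46 | 339292.01 | 483292.01
triangular fin | 450.00 | 135.00 | 6.67 | 60750.00 | 3000.00
hole | -1017.88 | 74.00 | 33.00 | -75322.83 | -33589.91
Σ | 12286.99 |  |  | 756719.18 | 668702.10
x̄ = 756719.18 / 12286.99 = 61.59 cm
ȳ = 668702.10 / 12286.99 = 54.42 cm

x̄ = 61.59 cm, ȳ = 54.42 cm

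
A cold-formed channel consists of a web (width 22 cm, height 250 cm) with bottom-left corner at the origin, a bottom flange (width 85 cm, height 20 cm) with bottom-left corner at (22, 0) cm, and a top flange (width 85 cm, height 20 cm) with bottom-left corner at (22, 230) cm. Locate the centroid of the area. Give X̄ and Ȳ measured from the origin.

web: A = 22 × 250 = 5500.00, centroid at (11.00, 125.00).
bottom flange: A = 85 × 20 = 1700.00, centroid at (64.50, 10.00).
top flange: A = 85 × 20 = 1700.00, centroid at (64.50, 240.00).
ΣA = 8900.00 cm², ΣAX̄ = 279800.00 cm³, ΣAȲ = 1112500.00 cm³.
X̄ = 279800.00/8900.00 = 31.44 cm; Ȳ = 1112500.00/8900.00 = 125.00 cm.

X̄ = 31.44 cm, Ȳ = 125.00 cm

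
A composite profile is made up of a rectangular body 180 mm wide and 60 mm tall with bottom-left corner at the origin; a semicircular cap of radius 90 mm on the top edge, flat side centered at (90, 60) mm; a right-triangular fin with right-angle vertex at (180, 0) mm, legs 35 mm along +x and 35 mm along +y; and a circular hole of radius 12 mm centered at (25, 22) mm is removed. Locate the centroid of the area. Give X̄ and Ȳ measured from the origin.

rectangular body: A = 180 × 60 = 10800.00, centroid at (90.00, 30.00).
semicircular top: A = ½π·90² = 12723.45, centroid at (90.00, 98.20).
triangular fin: A = ½·35·35 = 612.50, centroid at (191.67, 11.67).
hole: A = −π·12² = -452.39, centroid at (25.00, 22.00).
ΣA = 23683.56 mm², ΣAX̄ = 2223196.62 mm³, ΣAȲ = 1570600.28 mm³.
X̄ = 2223196.62/23683.56 = 93.87 mm; Ȳ = 1570600.28/23683.56 = 66.32 mm.

X̄ = 93.87 mm, Ȳ = 66.32 mm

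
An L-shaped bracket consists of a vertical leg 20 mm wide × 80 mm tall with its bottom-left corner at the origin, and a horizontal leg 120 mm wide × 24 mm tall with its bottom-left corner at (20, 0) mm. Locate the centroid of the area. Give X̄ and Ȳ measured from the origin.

vertical leg: A = 20 × 80 = 1600.00, centroid at (10.00, 40.00).
horizontal leg: A = 120 × 24 = 2880.00, centroid at (80.00, 12.00).
ΣA = 4480.00 mm²
ΣAX̄ = (1600.00)(10.00) + (2880.00)(80.00) = 246400.00 mm³
ΣAȲ = (1600.00)(40.00) + (2880.00)(12.00) = 98560.00 mm³
X̄ = 246400.00 / 4480.00 = 55.00 mm
Ȳ = 98560.00 / 4480.00 = 22.00 mm

X̄ = 55.00 mm, Ȳ = 22.00 mm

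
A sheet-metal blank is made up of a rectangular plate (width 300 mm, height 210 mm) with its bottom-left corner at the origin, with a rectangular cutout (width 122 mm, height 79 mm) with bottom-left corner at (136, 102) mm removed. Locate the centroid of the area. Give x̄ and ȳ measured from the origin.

Part | A | x̄ᵢ | ȳᵢ | A·x̄ᵢ | A·ȳᵢ
plate | 63000.00 | 150.00 | 105.00 | 9450000.00 | 6615000.00
hole | -9638.00 | 197.00 | 141.50 | -1898686.00 | -1363777.00
Σ | 53362.00 |  |  | 7551314.00 | 5251223.00
x̄ = 7551314.00 / 53362.00 = 141.51 mm
ȳ = 5251223.00 / 53362.00 = 98.41 mm

x̄ = 141.51 mm, ȳ = 98.41 mm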